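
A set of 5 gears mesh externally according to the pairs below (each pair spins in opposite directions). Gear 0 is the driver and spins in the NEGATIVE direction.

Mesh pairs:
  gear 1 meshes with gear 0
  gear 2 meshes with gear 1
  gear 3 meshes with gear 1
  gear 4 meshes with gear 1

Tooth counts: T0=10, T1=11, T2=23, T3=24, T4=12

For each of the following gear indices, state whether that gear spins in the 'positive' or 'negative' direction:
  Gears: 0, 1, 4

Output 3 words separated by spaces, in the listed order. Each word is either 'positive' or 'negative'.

Answer: negative positive negative

Derivation:
Gear 0 (driver): negative (depth 0)
  gear 1: meshes with gear 0 -> depth 1 -> positive (opposite of gear 0)
  gear 2: meshes with gear 1 -> depth 2 -> negative (opposite of gear 1)
  gear 3: meshes with gear 1 -> depth 2 -> negative (opposite of gear 1)
  gear 4: meshes with gear 1 -> depth 2 -> negative (opposite of gear 1)
Queried indices 0, 1, 4 -> negative, positive, negative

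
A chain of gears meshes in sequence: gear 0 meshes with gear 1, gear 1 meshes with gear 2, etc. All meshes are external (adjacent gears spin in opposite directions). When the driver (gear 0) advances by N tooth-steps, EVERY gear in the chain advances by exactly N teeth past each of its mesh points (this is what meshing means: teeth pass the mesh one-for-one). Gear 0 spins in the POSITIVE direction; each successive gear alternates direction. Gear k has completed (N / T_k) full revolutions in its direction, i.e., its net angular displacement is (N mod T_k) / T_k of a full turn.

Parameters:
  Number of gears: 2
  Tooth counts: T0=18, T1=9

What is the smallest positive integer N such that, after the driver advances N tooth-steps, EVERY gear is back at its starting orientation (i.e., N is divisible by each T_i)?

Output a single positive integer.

Gear k returns to start when N is a multiple of T_k.
All gears at start simultaneously when N is a common multiple of [18, 9]; the smallest such N is lcm(18, 9).
Start: lcm = T0 = 18
Fold in T1=9: gcd(18, 9) = 9; lcm(18, 9) = 18 * 9 / 9 = 162 / 9 = 18
Full cycle length = 18

Answer: 18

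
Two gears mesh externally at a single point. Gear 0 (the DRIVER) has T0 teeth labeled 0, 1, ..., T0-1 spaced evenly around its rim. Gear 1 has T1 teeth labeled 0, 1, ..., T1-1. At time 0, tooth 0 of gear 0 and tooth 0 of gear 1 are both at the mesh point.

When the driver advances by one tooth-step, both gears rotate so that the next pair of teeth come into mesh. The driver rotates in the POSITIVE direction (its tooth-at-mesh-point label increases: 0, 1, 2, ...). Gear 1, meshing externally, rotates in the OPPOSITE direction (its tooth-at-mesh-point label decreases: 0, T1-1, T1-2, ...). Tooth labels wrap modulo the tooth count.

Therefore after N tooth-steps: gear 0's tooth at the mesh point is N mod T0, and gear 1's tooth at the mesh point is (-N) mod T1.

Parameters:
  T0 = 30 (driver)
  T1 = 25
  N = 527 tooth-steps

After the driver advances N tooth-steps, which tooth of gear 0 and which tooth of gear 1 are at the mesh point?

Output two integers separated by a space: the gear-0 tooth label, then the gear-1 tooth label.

Gear 0 (driver, T0=30): tooth at mesh = N mod T0
  527 = 17 * 30 + 17, so 527 mod 30 = 17
  gear 0 tooth = 17
Gear 1 (driven, T1=25): tooth at mesh = (-N) mod T1
  527 = 21 * 25 + 2, so 527 mod 25 = 2
  (-527) mod 25 = (-2) mod 25 = 25 - 2 = 23
Mesh after 527 steps: gear-0 tooth 17 meets gear-1 tooth 23

Answer: 17 23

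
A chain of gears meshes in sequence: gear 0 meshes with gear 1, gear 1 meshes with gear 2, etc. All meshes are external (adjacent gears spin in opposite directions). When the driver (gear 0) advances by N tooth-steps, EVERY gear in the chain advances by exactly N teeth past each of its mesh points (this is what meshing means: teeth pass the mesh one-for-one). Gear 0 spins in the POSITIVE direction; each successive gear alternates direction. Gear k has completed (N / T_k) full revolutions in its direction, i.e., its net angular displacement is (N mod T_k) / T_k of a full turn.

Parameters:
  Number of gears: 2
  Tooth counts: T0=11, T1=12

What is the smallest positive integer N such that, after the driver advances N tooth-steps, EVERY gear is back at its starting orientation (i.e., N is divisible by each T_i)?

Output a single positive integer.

Gear k returns to start when N is a multiple of T_k.
All gears at start simultaneously when N is a common multiple of [11, 12]; the smallest such N is lcm(11, 12).
Start: lcm = T0 = 11
Fold in T1=12: gcd(11, 12) = 1; lcm(11, 12) = 11 * 12 / 1 = 132 / 1 = 132
Full cycle length = 132

Answer: 132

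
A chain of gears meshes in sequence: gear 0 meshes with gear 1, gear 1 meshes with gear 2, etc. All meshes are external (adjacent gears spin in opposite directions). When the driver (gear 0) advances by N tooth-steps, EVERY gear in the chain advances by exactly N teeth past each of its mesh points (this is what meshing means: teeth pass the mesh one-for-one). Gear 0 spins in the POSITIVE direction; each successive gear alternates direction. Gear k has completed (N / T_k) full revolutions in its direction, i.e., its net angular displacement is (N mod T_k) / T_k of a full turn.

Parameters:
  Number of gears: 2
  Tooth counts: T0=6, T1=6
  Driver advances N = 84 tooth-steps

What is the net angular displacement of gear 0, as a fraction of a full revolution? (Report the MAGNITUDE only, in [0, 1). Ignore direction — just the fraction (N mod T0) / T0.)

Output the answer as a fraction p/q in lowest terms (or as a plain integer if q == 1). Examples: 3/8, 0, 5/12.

Answer: 0

Derivation:
Chain of 2 gears, tooth counts: [6, 6]
  gear 0: T0=6, direction=positive, advance = 84 mod 6 = 0 teeth = 0/6 turn
  gear 1: T1=6, direction=negative, advance = 84 mod 6 = 0 teeth = 0/6 turn
Gear 0: 84 mod 6 = 0
Fraction = 0 / 6 = 0/1 (gcd(0,6)=6) = 0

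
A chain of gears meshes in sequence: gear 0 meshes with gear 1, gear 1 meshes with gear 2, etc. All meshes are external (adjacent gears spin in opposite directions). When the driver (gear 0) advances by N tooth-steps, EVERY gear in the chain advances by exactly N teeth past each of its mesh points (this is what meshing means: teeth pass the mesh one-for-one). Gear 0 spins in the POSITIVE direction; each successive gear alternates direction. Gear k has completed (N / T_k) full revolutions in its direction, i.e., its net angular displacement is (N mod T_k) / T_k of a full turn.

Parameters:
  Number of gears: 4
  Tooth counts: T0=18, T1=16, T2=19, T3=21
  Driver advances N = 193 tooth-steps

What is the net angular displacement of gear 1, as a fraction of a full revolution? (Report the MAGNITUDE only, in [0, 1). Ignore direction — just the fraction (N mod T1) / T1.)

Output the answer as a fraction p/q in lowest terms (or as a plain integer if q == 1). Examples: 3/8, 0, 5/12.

Answer: 1/16

Derivation:
Chain of 4 gears, tooth counts: [18, 16, 19, 21]
  gear 0: T0=18, direction=positive, advance = 193 mod 18 = 13 teeth = 13/18 turn
  gear 1: T1=16, direction=negative, advance = 193 mod 16 = 1 teeth = 1/16 turn
  gear 2: T2=19, direction=positive, advance = 193 mod 19 = 3 teeth = 3/19 turn
  gear 3: T3=21, direction=negative, advance = 193 mod 21 = 4 teeth = 4/21 turn
Gear 1: 193 mod 16 = 1
Fraction = 1 / 16 = 1/16 (gcd(1,16)=1) = 1/16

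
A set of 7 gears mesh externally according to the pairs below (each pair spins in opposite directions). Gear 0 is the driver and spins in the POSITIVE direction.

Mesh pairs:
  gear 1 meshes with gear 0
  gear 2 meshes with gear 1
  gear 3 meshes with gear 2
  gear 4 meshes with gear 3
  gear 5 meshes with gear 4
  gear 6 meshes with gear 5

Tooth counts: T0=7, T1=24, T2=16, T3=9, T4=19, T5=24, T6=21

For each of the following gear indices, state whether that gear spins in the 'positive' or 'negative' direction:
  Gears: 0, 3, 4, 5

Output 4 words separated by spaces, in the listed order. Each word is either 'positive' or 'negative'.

Answer: positive negative positive negative

Derivation:
Gear 0 (driver): positive (depth 0)
  gear 1: meshes with gear 0 -> depth 1 -> negative (opposite of gear 0)
  gear 2: meshes with gear 1 -> depth 2 -> positive (opposite of gear 1)
  gear 3: meshes with gear 2 -> depth 3 -> negative (opposite of gear 2)
  gear 4: meshes with gear 3 -> depth 4 -> positive (opposite of gear 3)
  gear 5: meshes with gear 4 -> depth 5 -> negative (opposite of gear 4)
  gear 6: meshes with gear 5 -> depth 6 -> positive (opposite of gear 5)
Queried indices 0, 3, 4, 5 -> positive, negative, positive, negative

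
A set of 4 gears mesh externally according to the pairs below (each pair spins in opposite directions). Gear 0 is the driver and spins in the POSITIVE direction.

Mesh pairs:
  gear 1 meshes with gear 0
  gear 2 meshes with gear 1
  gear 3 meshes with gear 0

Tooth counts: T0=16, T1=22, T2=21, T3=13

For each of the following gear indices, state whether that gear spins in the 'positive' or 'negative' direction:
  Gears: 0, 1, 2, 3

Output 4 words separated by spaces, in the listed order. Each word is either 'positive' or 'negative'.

Gear 0 (driver): positive (depth 0)
  gear 1: meshes with gear 0 -> depth 1 -> negative (opposite of gear 0)
  gear 2: meshes with gear 1 -> depth 2 -> positive (opposite of gear 1)
  gear 3: meshes with gear 0 -> depth 1 -> negative (opposite of gear 0)
Queried indices 0, 1, 2, 3 -> positive, negative, positive, negative

Answer: positive negative positive negative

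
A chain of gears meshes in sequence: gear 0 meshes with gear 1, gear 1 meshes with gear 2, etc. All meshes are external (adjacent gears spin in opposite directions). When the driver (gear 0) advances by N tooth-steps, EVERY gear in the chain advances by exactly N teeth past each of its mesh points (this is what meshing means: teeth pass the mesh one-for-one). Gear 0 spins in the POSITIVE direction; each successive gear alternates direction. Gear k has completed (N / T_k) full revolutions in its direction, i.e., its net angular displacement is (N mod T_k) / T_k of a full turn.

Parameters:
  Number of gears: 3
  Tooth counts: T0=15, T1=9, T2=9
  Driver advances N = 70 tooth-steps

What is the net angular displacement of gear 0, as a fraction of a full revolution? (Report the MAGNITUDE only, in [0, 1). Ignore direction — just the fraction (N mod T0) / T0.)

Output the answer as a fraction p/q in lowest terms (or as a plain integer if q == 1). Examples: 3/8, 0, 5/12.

Chain of 3 gears, tooth counts: [15, 9, 9]
  gear 0: T0=15, direction=positive, advance = 70 mod 15 = 10 teeth = 10/15 turn
  gear 1: T1=9, direction=negative, advance = 70 mod 9 = 7 teeth = 7/9 turn
  gear 2: T2=9, direction=positive, advance = 70 mod 9 = 7 teeth = 7/9 turn
Gear 0: 70 mod 15 = 10
Fraction = 10 / 15 = 2/3 (gcd(10,15)=5) = 2/3

Answer: 2/3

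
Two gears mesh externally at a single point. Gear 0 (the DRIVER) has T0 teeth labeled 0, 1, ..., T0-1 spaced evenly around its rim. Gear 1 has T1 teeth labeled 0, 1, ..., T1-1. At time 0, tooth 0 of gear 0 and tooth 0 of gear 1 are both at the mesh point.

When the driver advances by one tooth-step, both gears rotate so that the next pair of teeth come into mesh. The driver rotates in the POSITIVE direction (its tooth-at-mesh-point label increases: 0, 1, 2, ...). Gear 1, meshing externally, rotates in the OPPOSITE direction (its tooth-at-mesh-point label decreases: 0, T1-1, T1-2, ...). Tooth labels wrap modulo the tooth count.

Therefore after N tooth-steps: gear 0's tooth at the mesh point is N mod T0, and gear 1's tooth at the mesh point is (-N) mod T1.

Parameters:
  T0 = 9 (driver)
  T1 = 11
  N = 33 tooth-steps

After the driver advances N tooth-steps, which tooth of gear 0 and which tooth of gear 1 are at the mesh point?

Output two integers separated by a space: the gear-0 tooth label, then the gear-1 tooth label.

Answer: 6 0

Derivation:
Gear 0 (driver, T0=9): tooth at mesh = N mod T0
  33 = 3 * 9 + 6, so 33 mod 9 = 6
  gear 0 tooth = 6
Gear 1 (driven, T1=11): tooth at mesh = (-N) mod T1
  33 = 3 * 11 + 0, so 33 mod 11 = 0
  (-33) mod 11 = 0
Mesh after 33 steps: gear-0 tooth 6 meets gear-1 tooth 0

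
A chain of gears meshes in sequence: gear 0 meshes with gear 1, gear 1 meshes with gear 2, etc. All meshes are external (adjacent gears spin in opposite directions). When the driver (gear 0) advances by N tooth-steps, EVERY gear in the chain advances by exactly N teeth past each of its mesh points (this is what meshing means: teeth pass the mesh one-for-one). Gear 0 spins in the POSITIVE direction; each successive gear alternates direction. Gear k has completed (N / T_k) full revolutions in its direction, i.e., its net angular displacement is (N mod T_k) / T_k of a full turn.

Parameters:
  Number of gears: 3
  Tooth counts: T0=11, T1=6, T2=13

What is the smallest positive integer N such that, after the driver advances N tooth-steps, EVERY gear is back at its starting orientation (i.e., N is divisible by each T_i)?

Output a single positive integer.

Gear k returns to start when N is a multiple of T_k.
All gears at start simultaneously when N is a common multiple of [11, 6, 13]; the smallest such N is lcm(11, 6, 13).
Start: lcm = T0 = 11
Fold in T1=6: gcd(11, 6) = 1; lcm(11, 6) = 11 * 6 / 1 = 66 / 1 = 66
Fold in T2=13: gcd(66, 13) = 1; lcm(66, 13) = 66 * 13 / 1 = 858 / 1 = 858
Full cycle length = 858

Answer: 858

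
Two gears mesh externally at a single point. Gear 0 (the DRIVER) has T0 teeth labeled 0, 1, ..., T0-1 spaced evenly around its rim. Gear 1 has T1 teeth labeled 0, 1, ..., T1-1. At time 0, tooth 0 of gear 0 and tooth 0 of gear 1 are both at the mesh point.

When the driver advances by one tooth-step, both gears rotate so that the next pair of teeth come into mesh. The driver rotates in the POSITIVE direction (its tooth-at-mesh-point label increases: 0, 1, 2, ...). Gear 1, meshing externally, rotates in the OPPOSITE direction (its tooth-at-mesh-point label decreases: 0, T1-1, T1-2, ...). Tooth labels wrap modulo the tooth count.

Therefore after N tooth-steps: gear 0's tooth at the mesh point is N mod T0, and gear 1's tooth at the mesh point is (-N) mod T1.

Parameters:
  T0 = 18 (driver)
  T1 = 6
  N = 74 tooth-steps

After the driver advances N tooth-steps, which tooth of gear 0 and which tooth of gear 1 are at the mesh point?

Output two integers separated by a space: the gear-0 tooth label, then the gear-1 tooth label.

Gear 0 (driver, T0=18): tooth at mesh = N mod T0
  74 = 4 * 18 + 2, so 74 mod 18 = 2
  gear 0 tooth = 2
Gear 1 (driven, T1=6): tooth at mesh = (-N) mod T1
  74 = 12 * 6 + 2, so 74 mod 6 = 2
  (-74) mod 6 = (-2) mod 6 = 6 - 2 = 4
Mesh after 74 steps: gear-0 tooth 2 meets gear-1 tooth 4

Answer: 2 4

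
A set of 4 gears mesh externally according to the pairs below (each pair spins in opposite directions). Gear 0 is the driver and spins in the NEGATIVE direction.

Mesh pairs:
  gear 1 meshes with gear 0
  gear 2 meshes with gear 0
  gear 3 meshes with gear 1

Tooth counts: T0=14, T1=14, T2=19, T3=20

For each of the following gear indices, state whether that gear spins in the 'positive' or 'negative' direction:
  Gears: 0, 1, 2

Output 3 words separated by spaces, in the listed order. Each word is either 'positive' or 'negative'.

Gear 0 (driver): negative (depth 0)
  gear 1: meshes with gear 0 -> depth 1 -> positive (opposite of gear 0)
  gear 2: meshes with gear 0 -> depth 1 -> positive (opposite of gear 0)
  gear 3: meshes with gear 1 -> depth 2 -> negative (opposite of gear 1)
Queried indices 0, 1, 2 -> negative, positive, positive

Answer: negative positive positive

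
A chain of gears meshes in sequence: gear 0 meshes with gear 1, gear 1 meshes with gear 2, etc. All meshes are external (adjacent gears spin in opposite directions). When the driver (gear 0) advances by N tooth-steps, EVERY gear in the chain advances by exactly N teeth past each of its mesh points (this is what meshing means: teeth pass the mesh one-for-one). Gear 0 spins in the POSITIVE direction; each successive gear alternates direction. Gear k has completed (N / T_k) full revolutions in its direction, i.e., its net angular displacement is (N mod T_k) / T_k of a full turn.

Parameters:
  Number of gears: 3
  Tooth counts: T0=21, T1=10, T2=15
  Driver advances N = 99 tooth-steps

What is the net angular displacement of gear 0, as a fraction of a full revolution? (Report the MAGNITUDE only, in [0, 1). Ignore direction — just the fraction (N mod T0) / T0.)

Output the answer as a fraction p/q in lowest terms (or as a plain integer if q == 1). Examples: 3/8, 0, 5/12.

Answer: 5/7

Derivation:
Chain of 3 gears, tooth counts: [21, 10, 15]
  gear 0: T0=21, direction=positive, advance = 99 mod 21 = 15 teeth = 15/21 turn
  gear 1: T1=10, direction=negative, advance = 99 mod 10 = 9 teeth = 9/10 turn
  gear 2: T2=15, direction=positive, advance = 99 mod 15 = 9 teeth = 9/15 turn
Gear 0: 99 mod 21 = 15
Fraction = 15 / 21 = 5/7 (gcd(15,21)=3) = 5/7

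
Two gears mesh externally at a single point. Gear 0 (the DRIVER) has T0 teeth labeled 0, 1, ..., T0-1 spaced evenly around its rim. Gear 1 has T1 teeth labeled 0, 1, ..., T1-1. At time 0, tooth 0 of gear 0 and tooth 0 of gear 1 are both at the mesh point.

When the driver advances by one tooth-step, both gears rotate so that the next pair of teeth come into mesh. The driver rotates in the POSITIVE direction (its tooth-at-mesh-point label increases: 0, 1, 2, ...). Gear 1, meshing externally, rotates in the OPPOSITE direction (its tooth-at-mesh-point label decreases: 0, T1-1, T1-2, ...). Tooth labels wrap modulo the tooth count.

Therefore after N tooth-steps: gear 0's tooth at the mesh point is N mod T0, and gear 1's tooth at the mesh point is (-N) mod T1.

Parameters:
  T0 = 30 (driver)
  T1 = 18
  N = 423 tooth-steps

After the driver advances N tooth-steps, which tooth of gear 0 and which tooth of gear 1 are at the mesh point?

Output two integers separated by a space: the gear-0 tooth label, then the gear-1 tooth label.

Gear 0 (driver, T0=30): tooth at mesh = N mod T0
  423 = 14 * 30 + 3, so 423 mod 30 = 3
  gear 0 tooth = 3
Gear 1 (driven, T1=18): tooth at mesh = (-N) mod T1
  423 = 23 * 18 + 9, so 423 mod 18 = 9
  (-423) mod 18 = (-9) mod 18 = 18 - 9 = 9
Mesh after 423 steps: gear-0 tooth 3 meets gear-1 tooth 9

Answer: 3 9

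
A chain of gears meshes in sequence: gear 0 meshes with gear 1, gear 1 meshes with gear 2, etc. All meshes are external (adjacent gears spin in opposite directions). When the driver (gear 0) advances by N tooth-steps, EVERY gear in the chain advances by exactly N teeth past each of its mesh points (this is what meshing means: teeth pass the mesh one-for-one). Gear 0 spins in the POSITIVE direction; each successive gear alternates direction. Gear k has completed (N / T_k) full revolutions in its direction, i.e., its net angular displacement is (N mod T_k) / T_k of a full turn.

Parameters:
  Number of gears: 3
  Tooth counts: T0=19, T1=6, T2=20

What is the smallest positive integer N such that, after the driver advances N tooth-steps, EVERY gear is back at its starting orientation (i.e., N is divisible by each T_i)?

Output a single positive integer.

Gear k returns to start when N is a multiple of T_k.
All gears at start simultaneously when N is a common multiple of [19, 6, 20]; the smallest such N is lcm(19, 6, 20).
Start: lcm = T0 = 19
Fold in T1=6: gcd(19, 6) = 1; lcm(19, 6) = 19 * 6 / 1 = 114 / 1 = 114
Fold in T2=20: gcd(114, 20) = 2; lcm(114, 20) = 114 * 20 / 2 = 2280 / 2 = 1140
Full cycle length = 1140

Answer: 1140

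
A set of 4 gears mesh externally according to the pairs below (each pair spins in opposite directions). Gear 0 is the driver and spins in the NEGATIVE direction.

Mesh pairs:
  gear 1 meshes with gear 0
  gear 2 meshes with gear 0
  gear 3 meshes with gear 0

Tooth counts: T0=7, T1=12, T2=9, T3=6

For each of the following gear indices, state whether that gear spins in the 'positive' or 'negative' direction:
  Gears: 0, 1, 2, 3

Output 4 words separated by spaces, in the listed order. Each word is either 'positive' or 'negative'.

Answer: negative positive positive positive

Derivation:
Gear 0 (driver): negative (depth 0)
  gear 1: meshes with gear 0 -> depth 1 -> positive (opposite of gear 0)
  gear 2: meshes with gear 0 -> depth 1 -> positive (opposite of gear 0)
  gear 3: meshes with gear 0 -> depth 1 -> positive (opposite of gear 0)
Queried indices 0, 1, 2, 3 -> negative, positive, positive, positive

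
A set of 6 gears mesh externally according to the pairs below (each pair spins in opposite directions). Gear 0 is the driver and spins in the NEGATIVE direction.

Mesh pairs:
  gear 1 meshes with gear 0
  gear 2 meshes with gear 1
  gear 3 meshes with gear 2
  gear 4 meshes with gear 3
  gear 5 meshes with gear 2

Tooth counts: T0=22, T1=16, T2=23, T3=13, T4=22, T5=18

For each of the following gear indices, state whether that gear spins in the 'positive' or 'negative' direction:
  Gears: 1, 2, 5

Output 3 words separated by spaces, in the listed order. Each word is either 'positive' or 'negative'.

Answer: positive negative positive

Derivation:
Gear 0 (driver): negative (depth 0)
  gear 1: meshes with gear 0 -> depth 1 -> positive (opposite of gear 0)
  gear 2: meshes with gear 1 -> depth 2 -> negative (opposite of gear 1)
  gear 3: meshes with gear 2 -> depth 3 -> positive (opposite of gear 2)
  gear 4: meshes with gear 3 -> depth 4 -> negative (opposite of gear 3)
  gear 5: meshes with gear 2 -> depth 3 -> positive (opposite of gear 2)
Queried indices 1, 2, 5 -> positive, negative, positive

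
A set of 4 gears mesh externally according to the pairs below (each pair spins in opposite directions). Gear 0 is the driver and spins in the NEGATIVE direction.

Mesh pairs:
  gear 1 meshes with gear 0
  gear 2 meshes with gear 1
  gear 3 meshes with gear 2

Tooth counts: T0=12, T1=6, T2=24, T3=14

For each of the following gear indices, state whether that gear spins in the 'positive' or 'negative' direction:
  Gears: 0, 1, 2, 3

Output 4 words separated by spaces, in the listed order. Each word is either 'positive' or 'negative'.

Gear 0 (driver): negative (depth 0)
  gear 1: meshes with gear 0 -> depth 1 -> positive (opposite of gear 0)
  gear 2: meshes with gear 1 -> depth 2 -> negative (opposite of gear 1)
  gear 3: meshes with gear 2 -> depth 3 -> positive (opposite of gear 2)
Queried indices 0, 1, 2, 3 -> negative, positive, negative, positive

Answer: negative positive negative positive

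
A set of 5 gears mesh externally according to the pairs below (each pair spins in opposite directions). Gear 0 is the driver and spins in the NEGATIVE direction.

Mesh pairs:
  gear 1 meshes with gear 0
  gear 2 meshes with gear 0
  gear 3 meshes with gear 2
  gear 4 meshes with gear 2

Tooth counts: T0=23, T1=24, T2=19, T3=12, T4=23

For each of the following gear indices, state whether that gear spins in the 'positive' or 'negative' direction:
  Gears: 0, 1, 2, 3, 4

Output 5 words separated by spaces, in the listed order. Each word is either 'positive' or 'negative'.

Gear 0 (driver): negative (depth 0)
  gear 1: meshes with gear 0 -> depth 1 -> positive (opposite of gear 0)
  gear 2: meshes with gear 0 -> depth 1 -> positive (opposite of gear 0)
  gear 3: meshes with gear 2 -> depth 2 -> negative (opposite of gear 2)
  gear 4: meshes with gear 2 -> depth 2 -> negative (opposite of gear 2)
Queried indices 0, 1, 2, 3, 4 -> negative, positive, positive, negative, negative

Answer: negative positive positive negative negative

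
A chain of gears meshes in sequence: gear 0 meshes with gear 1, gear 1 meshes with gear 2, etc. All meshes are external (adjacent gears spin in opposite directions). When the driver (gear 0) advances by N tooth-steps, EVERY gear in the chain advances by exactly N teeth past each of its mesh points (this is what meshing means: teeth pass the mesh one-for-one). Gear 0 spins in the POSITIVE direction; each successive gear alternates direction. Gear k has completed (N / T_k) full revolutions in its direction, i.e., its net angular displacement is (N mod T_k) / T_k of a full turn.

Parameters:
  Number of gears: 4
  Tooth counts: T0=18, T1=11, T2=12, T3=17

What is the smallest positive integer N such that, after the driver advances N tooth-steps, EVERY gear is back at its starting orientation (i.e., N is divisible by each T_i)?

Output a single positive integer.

Gear k returns to start when N is a multiple of T_k.
All gears at start simultaneously when N is a common multiple of [18, 11, 12, 17]; the smallest such N is lcm(18, 11, 12, 17).
Start: lcm = T0 = 18
Fold in T1=11: gcd(18, 11) = 1; lcm(18, 11) = 18 * 11 / 1 = 198 / 1 = 198
Fold in T2=12: gcd(198, 12) = 6; lcm(198, 12) = 198 * 12 / 6 = 2376 / 6 = 396
Fold in T3=17: gcd(396, 17) = 1; lcm(396, 17) = 396 * 17 / 1 = 6732 / 1 = 6732
Full cycle length = 6732

Answer: 6732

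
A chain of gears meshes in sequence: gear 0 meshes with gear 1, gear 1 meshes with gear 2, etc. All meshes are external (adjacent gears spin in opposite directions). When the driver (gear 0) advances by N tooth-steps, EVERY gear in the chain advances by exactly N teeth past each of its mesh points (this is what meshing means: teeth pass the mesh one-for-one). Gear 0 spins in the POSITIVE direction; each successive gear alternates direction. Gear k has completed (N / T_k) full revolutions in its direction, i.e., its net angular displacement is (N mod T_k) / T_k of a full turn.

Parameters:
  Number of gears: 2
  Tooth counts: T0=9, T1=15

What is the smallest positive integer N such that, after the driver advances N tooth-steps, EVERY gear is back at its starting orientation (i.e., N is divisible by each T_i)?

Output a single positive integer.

Answer: 45

Derivation:
Gear k returns to start when N is a multiple of T_k.
All gears at start simultaneously when N is a common multiple of [9, 15]; the smallest such N is lcm(9, 15).
Start: lcm = T0 = 9
Fold in T1=15: gcd(9, 15) = 3; lcm(9, 15) = 9 * 15 / 3 = 135 / 3 = 45
Full cycle length = 45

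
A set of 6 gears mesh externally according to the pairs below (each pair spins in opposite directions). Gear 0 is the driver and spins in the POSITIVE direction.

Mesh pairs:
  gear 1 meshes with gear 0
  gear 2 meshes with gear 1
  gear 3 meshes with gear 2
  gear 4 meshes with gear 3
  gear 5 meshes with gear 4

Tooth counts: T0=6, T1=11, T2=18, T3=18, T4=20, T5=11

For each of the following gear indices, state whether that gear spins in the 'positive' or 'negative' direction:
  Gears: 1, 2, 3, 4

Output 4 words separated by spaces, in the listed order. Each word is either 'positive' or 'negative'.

Answer: negative positive negative positive

Derivation:
Gear 0 (driver): positive (depth 0)
  gear 1: meshes with gear 0 -> depth 1 -> negative (opposite of gear 0)
  gear 2: meshes with gear 1 -> depth 2 -> positive (opposite of gear 1)
  gear 3: meshes with gear 2 -> depth 3 -> negative (opposite of gear 2)
  gear 4: meshes with gear 3 -> depth 4 -> positive (opposite of gear 3)
  gear 5: meshes with gear 4 -> depth 5 -> negative (opposite of gear 4)
Queried indices 1, 2, 3, 4 -> negative, positive, negative, positive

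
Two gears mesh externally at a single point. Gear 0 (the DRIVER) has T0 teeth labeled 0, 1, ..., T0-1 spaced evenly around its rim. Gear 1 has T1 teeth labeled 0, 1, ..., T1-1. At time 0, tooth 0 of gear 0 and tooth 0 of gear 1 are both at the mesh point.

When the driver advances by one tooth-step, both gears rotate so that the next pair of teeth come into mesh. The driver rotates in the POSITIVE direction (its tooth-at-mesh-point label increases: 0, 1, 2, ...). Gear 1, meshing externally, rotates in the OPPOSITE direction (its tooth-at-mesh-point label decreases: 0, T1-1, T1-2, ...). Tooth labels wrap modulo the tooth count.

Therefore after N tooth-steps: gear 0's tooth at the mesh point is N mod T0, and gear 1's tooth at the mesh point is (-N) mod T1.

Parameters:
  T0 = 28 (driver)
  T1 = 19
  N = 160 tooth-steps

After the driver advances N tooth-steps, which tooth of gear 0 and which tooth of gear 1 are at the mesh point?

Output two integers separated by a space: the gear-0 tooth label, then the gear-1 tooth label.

Answer: 20 11

Derivation:
Gear 0 (driver, T0=28): tooth at mesh = N mod T0
  160 = 5 * 28 + 20, so 160 mod 28 = 20
  gear 0 tooth = 20
Gear 1 (driven, T1=19): tooth at mesh = (-N) mod T1
  160 = 8 * 19 + 8, so 160 mod 19 = 8
  (-160) mod 19 = (-8) mod 19 = 19 - 8 = 11
Mesh after 160 steps: gear-0 tooth 20 meets gear-1 tooth 11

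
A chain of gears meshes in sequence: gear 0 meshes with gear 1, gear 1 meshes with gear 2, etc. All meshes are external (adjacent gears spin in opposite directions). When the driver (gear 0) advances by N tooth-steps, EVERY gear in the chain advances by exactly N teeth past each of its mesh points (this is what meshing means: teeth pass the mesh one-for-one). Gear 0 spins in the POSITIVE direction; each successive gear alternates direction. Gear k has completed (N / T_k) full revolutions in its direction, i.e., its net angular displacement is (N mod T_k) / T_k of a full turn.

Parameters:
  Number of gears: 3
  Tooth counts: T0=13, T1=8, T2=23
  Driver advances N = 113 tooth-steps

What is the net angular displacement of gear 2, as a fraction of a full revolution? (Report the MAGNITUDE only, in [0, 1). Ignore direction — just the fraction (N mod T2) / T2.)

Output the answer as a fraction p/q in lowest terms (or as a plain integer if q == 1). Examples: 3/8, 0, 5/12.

Answer: 21/23

Derivation:
Chain of 3 gears, tooth counts: [13, 8, 23]
  gear 0: T0=13, direction=positive, advance = 113 mod 13 = 9 teeth = 9/13 turn
  gear 1: T1=8, direction=negative, advance = 113 mod 8 = 1 teeth = 1/8 turn
  gear 2: T2=23, direction=positive, advance = 113 mod 23 = 21 teeth = 21/23 turn
Gear 2: 113 mod 23 = 21
Fraction = 21 / 23 = 21/23 (gcd(21,23)=1) = 21/23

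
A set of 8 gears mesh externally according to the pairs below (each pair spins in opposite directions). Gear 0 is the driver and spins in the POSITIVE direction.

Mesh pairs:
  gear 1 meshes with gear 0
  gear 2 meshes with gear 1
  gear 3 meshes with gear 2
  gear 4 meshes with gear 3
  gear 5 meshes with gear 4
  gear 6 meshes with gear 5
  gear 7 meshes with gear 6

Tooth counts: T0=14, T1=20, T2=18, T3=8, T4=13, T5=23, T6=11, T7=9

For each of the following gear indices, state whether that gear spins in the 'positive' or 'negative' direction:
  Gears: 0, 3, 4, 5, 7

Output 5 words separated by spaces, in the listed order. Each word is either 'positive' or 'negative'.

Answer: positive negative positive negative negative

Derivation:
Gear 0 (driver): positive (depth 0)
  gear 1: meshes with gear 0 -> depth 1 -> negative (opposite of gear 0)
  gear 2: meshes with gear 1 -> depth 2 -> positive (opposite of gear 1)
  gear 3: meshes with gear 2 -> depth 3 -> negative (opposite of gear 2)
  gear 4: meshes with gear 3 -> depth 4 -> positive (opposite of gear 3)
  gear 5: meshes with gear 4 -> depth 5 -> negative (opposite of gear 4)
  gear 6: meshes with gear 5 -> depth 6 -> positive (opposite of gear 5)
  gear 7: meshes with gear 6 -> depth 7 -> negative (opposite of gear 6)
Queried indices 0, 3, 4, 5, 7 -> positive, negative, positive, negative, negative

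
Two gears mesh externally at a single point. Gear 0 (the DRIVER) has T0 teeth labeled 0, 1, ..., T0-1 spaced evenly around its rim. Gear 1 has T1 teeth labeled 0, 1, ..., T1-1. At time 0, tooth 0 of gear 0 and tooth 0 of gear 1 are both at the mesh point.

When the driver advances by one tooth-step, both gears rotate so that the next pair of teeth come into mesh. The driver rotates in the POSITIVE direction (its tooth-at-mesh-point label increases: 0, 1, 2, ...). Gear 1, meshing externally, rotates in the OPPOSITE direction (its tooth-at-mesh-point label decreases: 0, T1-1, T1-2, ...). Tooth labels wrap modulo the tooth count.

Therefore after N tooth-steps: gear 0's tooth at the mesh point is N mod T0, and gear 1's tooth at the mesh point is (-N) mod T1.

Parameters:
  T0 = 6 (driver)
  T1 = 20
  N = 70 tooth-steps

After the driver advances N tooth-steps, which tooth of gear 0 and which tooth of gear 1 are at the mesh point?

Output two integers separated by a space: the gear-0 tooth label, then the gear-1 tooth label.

Gear 0 (driver, T0=6): tooth at mesh = N mod T0
  70 = 11 * 6 + 4, so 70 mod 6 = 4
  gear 0 tooth = 4
Gear 1 (driven, T1=20): tooth at mesh = (-N) mod T1
  70 = 3 * 20 + 10, so 70 mod 20 = 10
  (-70) mod 20 = (-10) mod 20 = 20 - 10 = 10
Mesh after 70 steps: gear-0 tooth 4 meets gear-1 tooth 10

Answer: 4 10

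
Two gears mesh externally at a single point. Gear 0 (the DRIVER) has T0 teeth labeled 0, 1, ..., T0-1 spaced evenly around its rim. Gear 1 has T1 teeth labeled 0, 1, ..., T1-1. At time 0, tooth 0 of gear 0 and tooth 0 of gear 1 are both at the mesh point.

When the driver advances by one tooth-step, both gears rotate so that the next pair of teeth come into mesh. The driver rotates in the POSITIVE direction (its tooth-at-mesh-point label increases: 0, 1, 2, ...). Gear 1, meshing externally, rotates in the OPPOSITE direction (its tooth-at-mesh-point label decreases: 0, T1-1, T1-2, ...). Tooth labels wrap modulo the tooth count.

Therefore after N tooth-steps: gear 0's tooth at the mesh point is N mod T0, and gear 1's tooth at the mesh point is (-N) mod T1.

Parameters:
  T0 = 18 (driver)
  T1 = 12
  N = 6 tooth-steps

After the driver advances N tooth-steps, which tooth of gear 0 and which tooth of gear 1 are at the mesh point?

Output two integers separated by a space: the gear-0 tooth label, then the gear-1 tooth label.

Gear 0 (driver, T0=18): tooth at mesh = N mod T0
  6 = 0 * 18 + 6, so 6 mod 18 = 6
  gear 0 tooth = 6
Gear 1 (driven, T1=12): tooth at mesh = (-N) mod T1
  6 = 0 * 12 + 6, so 6 mod 12 = 6
  (-6) mod 12 = (-6) mod 12 = 12 - 6 = 6
Mesh after 6 steps: gear-0 tooth 6 meets gear-1 tooth 6

Answer: 6 6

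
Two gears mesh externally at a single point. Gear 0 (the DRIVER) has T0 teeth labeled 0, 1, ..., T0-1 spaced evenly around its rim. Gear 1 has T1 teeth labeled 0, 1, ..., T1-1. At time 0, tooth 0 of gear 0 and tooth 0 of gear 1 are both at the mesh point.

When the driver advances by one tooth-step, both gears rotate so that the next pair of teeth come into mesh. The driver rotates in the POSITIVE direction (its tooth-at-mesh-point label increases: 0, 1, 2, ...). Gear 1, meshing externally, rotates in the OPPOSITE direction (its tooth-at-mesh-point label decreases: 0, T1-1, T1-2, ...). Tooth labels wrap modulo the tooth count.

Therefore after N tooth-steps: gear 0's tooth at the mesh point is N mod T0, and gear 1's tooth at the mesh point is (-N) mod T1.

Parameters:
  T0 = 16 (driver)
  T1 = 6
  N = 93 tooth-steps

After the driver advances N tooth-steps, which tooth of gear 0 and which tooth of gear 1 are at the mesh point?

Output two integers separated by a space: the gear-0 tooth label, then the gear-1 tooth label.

Gear 0 (driver, T0=16): tooth at mesh = N mod T0
  93 = 5 * 16 + 13, so 93 mod 16 = 13
  gear 0 tooth = 13
Gear 1 (driven, T1=6): tooth at mesh = (-N) mod T1
  93 = 15 * 6 + 3, so 93 mod 6 = 3
  (-93) mod 6 = (-3) mod 6 = 6 - 3 = 3
Mesh after 93 steps: gear-0 tooth 13 meets gear-1 tooth 3

Answer: 13 3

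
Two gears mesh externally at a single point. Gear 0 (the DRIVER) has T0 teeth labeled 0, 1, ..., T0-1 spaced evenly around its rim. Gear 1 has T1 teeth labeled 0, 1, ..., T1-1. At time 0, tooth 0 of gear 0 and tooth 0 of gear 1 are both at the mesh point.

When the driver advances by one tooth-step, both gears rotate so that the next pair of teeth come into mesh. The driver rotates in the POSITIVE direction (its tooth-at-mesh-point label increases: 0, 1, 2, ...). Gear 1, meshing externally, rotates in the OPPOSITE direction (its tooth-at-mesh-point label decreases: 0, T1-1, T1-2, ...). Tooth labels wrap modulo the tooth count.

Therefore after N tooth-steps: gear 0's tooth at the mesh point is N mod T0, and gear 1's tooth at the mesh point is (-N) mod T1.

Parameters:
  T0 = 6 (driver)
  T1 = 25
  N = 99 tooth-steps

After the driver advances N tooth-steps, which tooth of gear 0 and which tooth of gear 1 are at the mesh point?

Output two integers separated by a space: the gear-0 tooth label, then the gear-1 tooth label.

Answer: 3 1

Derivation:
Gear 0 (driver, T0=6): tooth at mesh = N mod T0
  99 = 16 * 6 + 3, so 99 mod 6 = 3
  gear 0 tooth = 3
Gear 1 (driven, T1=25): tooth at mesh = (-N) mod T1
  99 = 3 * 25 + 24, so 99 mod 25 = 24
  (-99) mod 25 = (-24) mod 25 = 25 - 24 = 1
Mesh after 99 steps: gear-0 tooth 3 meets gear-1 tooth 1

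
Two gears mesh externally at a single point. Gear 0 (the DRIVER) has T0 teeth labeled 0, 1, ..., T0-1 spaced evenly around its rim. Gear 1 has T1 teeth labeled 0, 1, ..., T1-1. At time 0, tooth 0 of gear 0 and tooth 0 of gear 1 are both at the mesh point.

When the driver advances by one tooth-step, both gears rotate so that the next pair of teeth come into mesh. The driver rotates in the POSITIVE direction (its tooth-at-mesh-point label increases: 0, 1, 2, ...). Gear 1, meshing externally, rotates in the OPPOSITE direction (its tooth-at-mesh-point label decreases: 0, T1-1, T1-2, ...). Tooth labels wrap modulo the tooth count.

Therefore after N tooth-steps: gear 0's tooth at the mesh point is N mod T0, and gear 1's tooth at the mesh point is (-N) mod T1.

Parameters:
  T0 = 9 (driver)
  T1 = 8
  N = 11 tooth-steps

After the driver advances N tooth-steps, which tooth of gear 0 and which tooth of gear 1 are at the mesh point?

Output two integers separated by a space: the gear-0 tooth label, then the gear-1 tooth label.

Answer: 2 5

Derivation:
Gear 0 (driver, T0=9): tooth at mesh = N mod T0
  11 = 1 * 9 + 2, so 11 mod 9 = 2
  gear 0 tooth = 2
Gear 1 (driven, T1=8): tooth at mesh = (-N) mod T1
  11 = 1 * 8 + 3, so 11 mod 8 = 3
  (-11) mod 8 = (-3) mod 8 = 8 - 3 = 5
Mesh after 11 steps: gear-0 tooth 2 meets gear-1 tooth 5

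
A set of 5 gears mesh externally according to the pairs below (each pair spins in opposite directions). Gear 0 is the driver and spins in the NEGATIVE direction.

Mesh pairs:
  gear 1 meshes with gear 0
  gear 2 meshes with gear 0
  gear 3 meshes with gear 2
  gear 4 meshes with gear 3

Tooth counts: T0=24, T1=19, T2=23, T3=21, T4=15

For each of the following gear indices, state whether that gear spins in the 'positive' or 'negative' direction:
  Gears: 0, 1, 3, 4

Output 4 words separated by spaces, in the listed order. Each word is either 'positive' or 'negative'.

Gear 0 (driver): negative (depth 0)
  gear 1: meshes with gear 0 -> depth 1 -> positive (opposite of gear 0)
  gear 2: meshes with gear 0 -> depth 1 -> positive (opposite of gear 0)
  gear 3: meshes with gear 2 -> depth 2 -> negative (opposite of gear 2)
  gear 4: meshes with gear 3 -> depth 3 -> positive (opposite of gear 3)
Queried indices 0, 1, 3, 4 -> negative, positive, negative, positive

Answer: negative positive negative positive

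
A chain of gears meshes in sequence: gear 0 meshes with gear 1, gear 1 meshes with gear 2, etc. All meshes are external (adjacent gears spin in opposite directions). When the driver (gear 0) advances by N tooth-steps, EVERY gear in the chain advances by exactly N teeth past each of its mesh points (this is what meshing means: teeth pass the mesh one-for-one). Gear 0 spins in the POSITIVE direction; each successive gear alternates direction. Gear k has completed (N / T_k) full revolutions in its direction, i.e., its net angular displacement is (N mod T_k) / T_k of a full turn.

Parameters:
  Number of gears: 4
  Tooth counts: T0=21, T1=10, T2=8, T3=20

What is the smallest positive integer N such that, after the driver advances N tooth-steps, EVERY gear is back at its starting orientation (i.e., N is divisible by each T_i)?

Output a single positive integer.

Answer: 840

Derivation:
Gear k returns to start when N is a multiple of T_k.
All gears at start simultaneously when N is a common multiple of [21, 10, 8, 20]; the smallest such N is lcm(21, 10, 8, 20).
Start: lcm = T0 = 21
Fold in T1=10: gcd(21, 10) = 1; lcm(21, 10) = 21 * 10 / 1 = 210 / 1 = 210
Fold in T2=8: gcd(210, 8) = 2; lcm(210, 8) = 210 * 8 / 2 = 1680 / 2 = 840
Fold in T3=20: gcd(840, 20) = 20; lcm(840, 20) = 840 * 20 / 20 = 16800 / 20 = 840
Full cycle length = 840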